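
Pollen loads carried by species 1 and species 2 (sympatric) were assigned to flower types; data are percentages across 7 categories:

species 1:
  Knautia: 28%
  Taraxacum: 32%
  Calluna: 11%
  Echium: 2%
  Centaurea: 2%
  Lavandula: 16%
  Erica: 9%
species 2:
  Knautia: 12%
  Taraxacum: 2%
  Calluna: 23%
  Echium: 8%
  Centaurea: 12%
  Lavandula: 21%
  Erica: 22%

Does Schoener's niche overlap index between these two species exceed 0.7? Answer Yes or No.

No

Convert percentages to proportions (divide by 100).
Σ|p₁ᵢ − p₂ᵢ| = 0.16 + 0.30 + 0.12 + 0.06 + 0.10 + 0.05 + 0.13 = 0.92
D = 1 − ½ × 0.92 = 1 − 0.460 = 0.5400
D = 0.5400 < 0.7 → No.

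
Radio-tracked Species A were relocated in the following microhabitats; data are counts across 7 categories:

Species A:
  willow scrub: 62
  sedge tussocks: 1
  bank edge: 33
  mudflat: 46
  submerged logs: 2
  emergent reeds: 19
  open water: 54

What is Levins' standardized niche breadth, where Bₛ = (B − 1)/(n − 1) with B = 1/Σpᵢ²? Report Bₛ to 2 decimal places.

Proportions for Species A (n=217): 62/217=0.2857, 1/217=0.0046, 33/217=0.1521, 46/217=0.2120, 2/217=0.0092, 19/217=0.0876, 54/217=0.2488
Σpᵢ² = 0.2857² + 0.0046² + 0.1521² + 0.2120² + 0.0092² + 0.0876² + 0.2488² = 0.081624 + 0.000021 + 0.023134 + 0.044944 + 0.000085 + 0.007674 + 0.061901 = 0.219383
B = 1 / 0.219383 = 4.5582
Bₛ = (B − 1)/(n − 1) = (4.5582 − 1)/(7 − 1) = 3.5582/6 = 0.5930

0.59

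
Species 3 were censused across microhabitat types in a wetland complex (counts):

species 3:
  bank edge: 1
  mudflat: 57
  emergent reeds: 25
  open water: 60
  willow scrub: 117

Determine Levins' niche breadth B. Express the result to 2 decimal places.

3.19

Proportions for species 3 (n=260): 1/260=0.0038, 57/260=0.2192, 25/260=0.0962, 60/260=0.2308, 117/260=0.4500
Σpᵢ² = 0.0038² + 0.2192² + 0.0962² + 0.2308² + 0.4500² = 0.000014 + 0.048049 + 0.009254 + 0.053269 + 0.202500 = 0.313086
B = 1 / 0.313086 = 3.1940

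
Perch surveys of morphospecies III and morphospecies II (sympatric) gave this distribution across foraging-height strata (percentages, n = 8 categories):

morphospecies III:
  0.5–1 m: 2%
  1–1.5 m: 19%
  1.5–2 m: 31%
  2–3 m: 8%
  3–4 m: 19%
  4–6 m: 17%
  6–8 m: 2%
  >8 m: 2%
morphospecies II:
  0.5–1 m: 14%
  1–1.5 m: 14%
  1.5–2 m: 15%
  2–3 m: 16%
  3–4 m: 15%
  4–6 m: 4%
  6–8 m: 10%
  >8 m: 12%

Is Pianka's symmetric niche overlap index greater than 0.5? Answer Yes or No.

Convert percentages to proportions (divide by 100).
Σ p₁ᵢp₂ᵢ = 0.0028 + 0.0266 + 0.0465 + 0.0128 + 0.0285 + 0.0068 + 0.0020 + 0.0024 = 0.1284
Σp_1ᵢ² = 0.02² + 0.19² + 0.31² + 0.08² + 0.19² + 0.17² + 0.02² + 0.02² = 0.0004 + 0.0361 + 0.0961 + 0.0064 + 0.0361 + 0.0289 + 0.0004 + 0.0004 = 0.2048
Σp_2ᵢ² = 0.14² + 0.14² + 0.15² + 0.16² + 0.15² + 0.04² + 0.10² + 0.12² = 0.0196 + 0.0196 + 0.0225 + 0.0256 + 0.0225 + 0.0016 + 0.0100 + 0.0144 = 0.1358
O = 0.1284 / √(0.2048 × 0.1358) = 0.1284 / 0.16677 = 0.7699
O = 0.7699 > 0.5 → Yes.

Yes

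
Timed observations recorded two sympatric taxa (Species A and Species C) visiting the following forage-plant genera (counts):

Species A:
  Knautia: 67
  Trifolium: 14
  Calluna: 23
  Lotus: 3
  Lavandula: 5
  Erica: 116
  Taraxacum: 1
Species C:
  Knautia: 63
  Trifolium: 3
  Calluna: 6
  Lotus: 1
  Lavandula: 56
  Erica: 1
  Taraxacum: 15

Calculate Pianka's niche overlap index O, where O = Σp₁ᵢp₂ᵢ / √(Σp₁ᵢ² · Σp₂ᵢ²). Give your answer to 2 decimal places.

Proportions for Species A (n=229): 67/229=0.2926, 14/229=0.0611, 23/229=0.1004, 3/229=0.0131, 5/229=0.0218, 116/229=0.5066, 1/229=0.0044
Proportions for Species C (n=145): 63/145=0.4345, 3/145=0.0207, 6/145=0.0414, 1/145=0.0069, 56/145=0.3862, 1/145=0.0069, 15/145=0.1034
Σ p₁ᵢp₂ᵢ = 0.127135 + 0.001265 + 0.004157 + 0.000090 + 0.008419 + 0.003496 + 0.000455 = 0.145017
Σp_1ᵢ² = 0.2926² + 0.0611² + 0.1004² + 0.0131² + 0.0218² + 0.5066² + 0.0044² = 0.085615 + 0.003733 + 0.010080 + 0.000172 + 0.000475 + 0.256644 + 0.000019 = 0.356738
Σp_2ᵢ² = 0.4345² + 0.0207² + 0.0414² + 0.0069² + 0.3862² + 0.0069² + 0.1034² = 0.188790 + 0.000428 + 0.001714 + 0.000048 + 0.149150 + 0.000048 + 0.010692 = 0.350870
O = 0.145017 / √(0.356738 × 0.350870) = 0.145017 / 0.3537918 = 0.4099

0.41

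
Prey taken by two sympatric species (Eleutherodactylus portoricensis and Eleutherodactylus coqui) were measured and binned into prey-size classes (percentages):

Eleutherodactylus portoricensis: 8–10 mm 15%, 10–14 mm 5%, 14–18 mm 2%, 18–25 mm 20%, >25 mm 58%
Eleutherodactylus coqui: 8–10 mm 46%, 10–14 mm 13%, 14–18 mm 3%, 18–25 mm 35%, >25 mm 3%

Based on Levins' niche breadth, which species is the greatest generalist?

Eleutherodactylus coqui

Convert percentages to proportions (divide by 100).
Σp_portᵢ² = 0.15² + 0.05² + 0.02² + 0.20² + 0.58² = 0.0225 + 0.0025 + 0.0004 + 0.0400 + 0.3364 = 0.4018
B_port = 1 / 0.4018 = 2.4888
Σp_coquᵢ² = 0.46² + 0.13² + 0.03² + 0.35² + 0.03² = 0.2116 + 0.0169 + 0.0009 + 0.1225 + 0.0009 = 0.3528
B_coqu = 1 / 0.3528 = 2.8345
Highest B → broadest niche (most generalist): Eleutherodactylus coqui (B = 2.83).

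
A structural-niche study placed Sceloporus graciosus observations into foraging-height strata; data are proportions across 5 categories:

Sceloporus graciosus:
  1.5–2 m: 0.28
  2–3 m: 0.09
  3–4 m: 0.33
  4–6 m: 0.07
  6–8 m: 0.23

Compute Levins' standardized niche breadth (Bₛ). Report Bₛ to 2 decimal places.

Σpᵢ² = 0.28² + 0.09² + 0.33² + 0.07² + 0.23² = 0.0784 + 0.0081 + 0.1089 + 0.0049 + 0.0529 = 0.2532
B = 1 / 0.2532 = 3.9494
Bₛ = (B − 1)/(n − 1) = (3.9494 − 1)/(5 − 1) = 2.9494/4 = 0.7374

0.74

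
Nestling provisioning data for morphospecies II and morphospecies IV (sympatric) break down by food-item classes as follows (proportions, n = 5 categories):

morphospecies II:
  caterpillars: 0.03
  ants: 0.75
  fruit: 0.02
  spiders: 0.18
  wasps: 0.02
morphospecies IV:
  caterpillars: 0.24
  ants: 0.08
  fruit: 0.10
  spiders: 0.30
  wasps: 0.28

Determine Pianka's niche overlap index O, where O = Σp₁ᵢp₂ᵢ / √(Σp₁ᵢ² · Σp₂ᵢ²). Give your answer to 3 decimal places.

0.339

Σ p₁ᵢp₂ᵢ = 0.0072 + 0.0600 + 0.0020 + 0.0540 + 0.0056 = 0.1288
Σp_1ᵢ² = 0.03² + 0.75² + 0.02² + 0.18² + 0.02² = 0.0009 + 0.5625 + 0.0004 + 0.0324 + 0.0004 = 0.5966
Σp_2ᵢ² = 0.24² + 0.08² + 0.10² + 0.30² + 0.28² = 0.0576 + 0.0064 + 0.0100 + 0.0900 + 0.0784 = 0.2424
O = 0.1288 / √(0.5966 × 0.2424) = 0.1288 / 0.380284 = 0.33869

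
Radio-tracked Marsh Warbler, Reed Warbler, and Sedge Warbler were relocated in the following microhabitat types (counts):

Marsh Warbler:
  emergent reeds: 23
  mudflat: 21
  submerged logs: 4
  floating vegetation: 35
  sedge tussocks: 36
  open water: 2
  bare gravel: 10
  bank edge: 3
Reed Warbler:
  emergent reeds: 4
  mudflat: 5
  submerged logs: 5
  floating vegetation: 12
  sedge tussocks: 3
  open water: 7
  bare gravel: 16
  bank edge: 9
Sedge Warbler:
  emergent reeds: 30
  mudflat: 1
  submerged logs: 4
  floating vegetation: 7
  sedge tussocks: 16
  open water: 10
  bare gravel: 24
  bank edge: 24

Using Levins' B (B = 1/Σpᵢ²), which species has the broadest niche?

Reed Warbler

Proportions for Marsh Warbler (n=134): 23/134=0.1716, 21/134=0.1567, 4/134=0.0299, 35/134=0.2612, 36/134=0.2687, 2/134=0.0149, 10/134=0.0746, 3/134=0.0224
Proportions for Reed Warbler (n=61): 4/61=0.0656, 5/61=0.0820, 5/61=0.0820, 12/61=0.1967, 3/61=0.0492, 7/61=0.1148, 16/61=0.2623, 9/61=0.1475
Proportions for Sedge Warbler (n=116): 30/116=0.2586, 1/116=0.0086, 4/116=0.0345, 7/116=0.0603, 16/116=0.1379, 10/116=0.0862, 24/116=0.2069, 24/116=0.2069
Σp_Marsᵢ² = 0.1716² + 0.1567² + 0.0299² + 0.2612² + 0.2687² + 0.0149² + 0.0746² + 0.0224² = 0.029447 + 0.024555 + 0.000894 + 0.068225 + 0.072200 + 0.000222 + 0.005565 + 0.000502 = 0.201610
B_Mars = 1 / 0.201610 = 4.9601
Σp_Reedᵢ² = 0.0656² + 0.0820² + 0.0820² + 0.1967² + 0.0492² + 0.1148² + 0.2623² + 0.1475² = 0.004303 + 0.006724 + 0.006724 + 0.038691 + 0.002421 + 0.013179 + 0.068801 + 0.021756 = 0.162599
B_Reed = 1 / 0.162599 = 6.1501
Σp_Sedgᵢ² = 0.2586² + 0.0086² + 0.0345² + 0.0603² + 0.1379² + 0.0862² + 0.2069² + 0.2069² = 0.066874 + 0.000074 + 0.001190 + 0.003636 + 0.019016 + 0.007430 + 0.042808 + 0.042808 = 0.183836
B_Sedg = 1 / 0.183836 = 5.4396
Highest B → broadest niche (most generalist): Reed Warbler (B = 6.15).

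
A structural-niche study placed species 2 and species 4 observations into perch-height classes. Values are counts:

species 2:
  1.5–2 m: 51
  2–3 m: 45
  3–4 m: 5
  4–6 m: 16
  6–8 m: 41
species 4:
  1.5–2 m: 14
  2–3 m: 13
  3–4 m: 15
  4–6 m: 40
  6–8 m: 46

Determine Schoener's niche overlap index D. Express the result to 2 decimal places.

Proportions for species 2 (n=158): 51/158=0.3228, 45/158=0.2848, 5/158=0.0316, 16/158=0.1013, 41/158=0.2595
Proportions for species 4 (n=128): 14/128=0.1094, 13/128=0.1016, 15/128=0.1172, 40/128=0.3125, 46/128=0.3594
Σ|p₁ᵢ − p₂ᵢ| = 0.2134 + 0.1832 + 0.0856 + 0.2112 + 0.0999 = 0.7933
D = 1 − ½ × 0.7933 = 1 − 0.39665 = 0.60335

0.60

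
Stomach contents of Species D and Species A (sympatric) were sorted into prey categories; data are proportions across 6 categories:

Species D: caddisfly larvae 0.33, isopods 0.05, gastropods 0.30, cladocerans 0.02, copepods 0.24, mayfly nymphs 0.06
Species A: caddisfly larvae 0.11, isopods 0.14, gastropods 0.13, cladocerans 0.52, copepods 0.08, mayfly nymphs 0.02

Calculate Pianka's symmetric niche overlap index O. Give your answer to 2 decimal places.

Σ p₁ᵢp₂ᵢ = 0.0363 + 0.0070 + 0.0390 + 0.0104 + 0.0192 + 0.0012 = 0.1131
Σp_1ᵢ² = 0.33² + 0.05² + 0.30² + 0.02² + 0.24² + 0.06² = 0.1089 + 0.0025 + 0.0900 + 0.0004 + 0.0576 + 0.0036 = 0.2630
Σp_2ᵢ² = 0.11² + 0.14² + 0.13² + 0.52² + 0.08² + 0.02² = 0.0121 + 0.0196 + 0.0169 + 0.2704 + 0.0064 + 0.0004 = 0.3258
O = 0.1131 / √(0.2630 × 0.3258) = 0.1131 / 0.29272 = 0.3864

0.39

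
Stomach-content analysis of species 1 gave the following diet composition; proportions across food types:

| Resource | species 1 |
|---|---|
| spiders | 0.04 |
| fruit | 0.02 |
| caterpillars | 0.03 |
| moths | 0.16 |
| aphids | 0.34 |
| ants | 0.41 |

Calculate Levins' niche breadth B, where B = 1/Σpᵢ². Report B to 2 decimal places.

3.20

Σpᵢ² = 0.04² + 0.02² + 0.03² + 0.16² + 0.34² + 0.41² = 0.0016 + 0.0004 + 0.0009 + 0.0256 + 0.1156 + 0.1681 = 0.3122
B = 1 / 0.3122 = 3.2031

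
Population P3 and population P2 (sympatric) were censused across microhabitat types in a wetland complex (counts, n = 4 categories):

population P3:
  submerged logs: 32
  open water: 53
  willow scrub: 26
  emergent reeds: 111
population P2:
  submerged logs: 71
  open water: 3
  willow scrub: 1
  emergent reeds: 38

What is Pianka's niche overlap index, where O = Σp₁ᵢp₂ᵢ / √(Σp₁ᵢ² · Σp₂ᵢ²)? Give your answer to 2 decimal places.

Proportions for population P3 (n=222): 32/222=0.1441, 53/222=0.2387, 26/222=0.1171, 111/222=0.5000
Proportions for population P2 (n=113): 71/113=0.6283, 3/113=0.0265, 1/113=0.0088, 38/113=0.3363
Σ p₁ᵢp₂ᵢ = 0.090538 + 0.006326 + 0.001030 + 0.168150 = 0.266044
Σp_1ᵢ² = 0.1441² + 0.2387² + 0.1171² + 0.5000² = 0.020765 + 0.056978 + 0.013712 + 0.250000 = 0.341455
Σp_2ᵢ² = 0.6283² + 0.0265² + 0.0088² + 0.3363² = 0.394761 + 0.000702 + 0.000077 + 0.113098 = 0.508638
O = 0.266044 / √(0.341455 × 0.508638) = 0.266044 / 0.4167457 = 0.6384

0.64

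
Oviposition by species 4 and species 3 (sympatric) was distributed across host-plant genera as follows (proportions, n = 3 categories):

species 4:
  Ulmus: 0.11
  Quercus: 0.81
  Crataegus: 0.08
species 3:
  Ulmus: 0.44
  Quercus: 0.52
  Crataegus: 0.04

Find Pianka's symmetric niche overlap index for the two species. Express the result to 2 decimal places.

0.84

Σ p₁ᵢp₂ᵢ = 0.0484 + 0.4212 + 0.0032 = 0.4728
Σp_1ᵢ² = 0.11² + 0.81² + 0.08² = 0.0121 + 0.6561 + 0.0064 = 0.6746
Σp_2ᵢ² = 0.44² + 0.52² + 0.04² = 0.1936 + 0.2704 + 0.0016 = 0.4656
O = 0.4728 / √(0.6746 × 0.4656) = 0.4728 / 0.56044 = 0.8436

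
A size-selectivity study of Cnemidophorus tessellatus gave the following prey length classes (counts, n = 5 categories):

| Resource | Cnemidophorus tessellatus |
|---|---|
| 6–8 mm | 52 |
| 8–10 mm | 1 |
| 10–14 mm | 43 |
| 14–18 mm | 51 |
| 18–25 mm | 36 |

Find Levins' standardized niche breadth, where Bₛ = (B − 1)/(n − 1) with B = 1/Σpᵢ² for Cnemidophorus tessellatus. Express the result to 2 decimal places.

Proportions for Cnemidophorus tessellatus (n=183): 52/183=0.2842, 1/183=0.0055, 43/183=0.2350, 51/183=0.2787, 36/183=0.1967
Σpᵢ² = 0.2842² + 0.0055² + 0.2350² + 0.2787² + 0.1967² = 0.080770 + 0.000030 + 0.055225 + 0.077674 + 0.038691 = 0.252390
B = 1 / 0.252390 = 3.9621
Bₛ = (B − 1)/(n − 1) = (3.9621 − 1)/(5 − 1) = 2.9621/4 = 0.7405

0.74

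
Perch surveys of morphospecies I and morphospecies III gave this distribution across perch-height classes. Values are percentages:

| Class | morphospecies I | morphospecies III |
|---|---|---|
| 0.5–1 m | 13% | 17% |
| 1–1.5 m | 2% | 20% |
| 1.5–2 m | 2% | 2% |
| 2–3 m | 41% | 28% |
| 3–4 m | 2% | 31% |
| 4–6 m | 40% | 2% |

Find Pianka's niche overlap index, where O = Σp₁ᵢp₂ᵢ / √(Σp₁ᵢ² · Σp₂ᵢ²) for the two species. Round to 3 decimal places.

Convert percentages to proportions (divide by 100).
Σ p₁ᵢp₂ᵢ = 0.0221 + 0.0040 + 0.0004 + 0.1148 + 0.0062 + 0.0080 = 0.1555
Σp_1ᵢ² = 0.13² + 0.02² + 0.02² + 0.41² + 0.02² + 0.40² = 0.0169 + 0.0004 + 0.0004 + 0.1681 + 0.0004 + 0.1600 = 0.3462
Σp_2ᵢ² = 0.17² + 0.20² + 0.02² + 0.28² + 0.31² + 0.02² = 0.0289 + 0.0400 + 0.0004 + 0.0784 + 0.0961 + 0.0004 = 0.2442
O = 0.1555 / √(0.3462 × 0.2442) = 0.1555 / 0.290761 = 0.53480

0.535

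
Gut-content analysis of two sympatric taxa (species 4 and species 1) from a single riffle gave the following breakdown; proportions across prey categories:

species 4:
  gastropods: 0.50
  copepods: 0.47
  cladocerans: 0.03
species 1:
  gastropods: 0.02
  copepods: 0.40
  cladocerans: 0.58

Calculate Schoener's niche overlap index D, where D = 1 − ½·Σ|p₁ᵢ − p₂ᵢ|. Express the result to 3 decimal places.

Σ|p₁ᵢ − p₂ᵢ| = 0.48 + 0.07 + 0.55 = 1.10
D = 1 − ½ × 1.10 = 1 − 0.550 = 0.45000

0.450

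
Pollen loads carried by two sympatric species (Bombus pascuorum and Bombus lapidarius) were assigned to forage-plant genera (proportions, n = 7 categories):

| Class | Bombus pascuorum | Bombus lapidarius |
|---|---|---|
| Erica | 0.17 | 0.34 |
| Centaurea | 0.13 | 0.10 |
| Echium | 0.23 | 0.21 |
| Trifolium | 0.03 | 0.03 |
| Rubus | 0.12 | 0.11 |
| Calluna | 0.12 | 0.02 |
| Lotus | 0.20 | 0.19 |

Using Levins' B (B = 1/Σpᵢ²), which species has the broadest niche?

Bombus pascuorum

Σp_pascᵢ² = 0.17² + 0.13² + 0.23² + 0.03² + 0.12² + 0.12² + 0.20² = 0.0289 + 0.0169 + 0.0529 + 0.0009 + 0.0144 + 0.0144 + 0.0400 = 0.1684
B_pasc = 1 / 0.1684 = 5.9382
Σp_lapiᵢ² = 0.34² + 0.10² + 0.21² + 0.03² + 0.11² + 0.02² + 0.19² = 0.1156 + 0.0100 + 0.0441 + 0.0009 + 0.0121 + 0.0004 + 0.0361 = 0.2192
B_lapi = 1 / 0.2192 = 4.5620
Highest B → broadest niche (most generalist): Bombus pascuorum (B = 5.94).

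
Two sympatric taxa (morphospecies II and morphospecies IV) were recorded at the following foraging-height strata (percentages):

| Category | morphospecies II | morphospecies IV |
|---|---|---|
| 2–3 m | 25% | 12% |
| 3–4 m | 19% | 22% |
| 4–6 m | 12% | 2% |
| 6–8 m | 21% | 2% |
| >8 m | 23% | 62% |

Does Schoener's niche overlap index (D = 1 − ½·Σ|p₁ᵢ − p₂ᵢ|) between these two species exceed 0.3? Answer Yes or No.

Yes

Convert percentages to proportions (divide by 100).
Σ|p₁ᵢ − p₂ᵢ| = 0.13 + 0.03 + 0.10 + 0.19 + 0.39 = 0.84
D = 1 − ½ × 0.84 = 1 − 0.420 = 0.5800
D = 0.5800 > 0.3 → Yes.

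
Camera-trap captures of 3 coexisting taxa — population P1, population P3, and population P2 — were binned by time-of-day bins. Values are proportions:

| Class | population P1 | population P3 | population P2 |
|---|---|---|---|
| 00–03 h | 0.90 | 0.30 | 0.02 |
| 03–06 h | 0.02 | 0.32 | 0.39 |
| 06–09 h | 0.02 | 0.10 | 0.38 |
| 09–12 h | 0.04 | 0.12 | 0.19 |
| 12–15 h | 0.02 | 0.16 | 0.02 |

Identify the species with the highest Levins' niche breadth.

Σp_P1ᵢ² = 0.90² + 0.02² + 0.02² + 0.04² + 0.02² = 0.8100 + 0.0004 + 0.0004 + 0.0016 + 0.0004 = 0.8128
B_P1 = 1 / 0.8128 = 1.2303
Σp_P3ᵢ² = 0.30² + 0.32² + 0.10² + 0.12² + 0.16² = 0.0900 + 0.1024 + 0.0100 + 0.0144 + 0.0256 = 0.2424
B_P3 = 1 / 0.2424 = 4.1254
Σp_P2ᵢ² = 0.02² + 0.39² + 0.38² + 0.19² + 0.02² = 0.0004 + 0.1521 + 0.1444 + 0.0361 + 0.0004 = 0.3334
B_P2 = 1 / 0.3334 = 2.9994
Highest B → broadest niche (most generalist): population P3 (B = 4.13).

population P3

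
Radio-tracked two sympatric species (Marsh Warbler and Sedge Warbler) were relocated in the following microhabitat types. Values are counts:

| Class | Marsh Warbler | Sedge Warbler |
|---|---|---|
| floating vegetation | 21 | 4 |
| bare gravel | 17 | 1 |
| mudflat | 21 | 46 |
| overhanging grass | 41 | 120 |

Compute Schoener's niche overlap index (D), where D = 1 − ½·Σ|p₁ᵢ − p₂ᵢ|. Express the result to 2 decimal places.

0.65

Proportions for Marsh Warbler (n=100): 21/100=0.2100, 17/100=0.1700, 21/100=0.2100, 41/100=0.4100
Proportions for Sedge Warbler (n=171): 4/171=0.0234, 1/171=0.0058, 46/171=0.2690, 120/171=0.7018
Σ|p₁ᵢ − p₂ᵢ| = 0.1866 + 0.1642 + 0.0590 + 0.2918 = 0.7016
D = 1 − ½ × 0.7016 = 1 − 0.35080 = 0.64920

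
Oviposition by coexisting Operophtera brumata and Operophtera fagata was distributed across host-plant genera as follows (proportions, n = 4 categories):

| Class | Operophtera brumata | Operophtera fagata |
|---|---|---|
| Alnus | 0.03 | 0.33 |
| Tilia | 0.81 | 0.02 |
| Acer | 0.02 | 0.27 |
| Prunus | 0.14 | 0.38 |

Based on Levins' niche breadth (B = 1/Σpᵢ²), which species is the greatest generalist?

Σp_brumᵢ² = 0.03² + 0.81² + 0.02² + 0.14² = 0.0009 + 0.6561 + 0.0004 + 0.0196 = 0.6770
B_brum = 1 / 0.6770 = 1.4771
Σp_fagaᵢ² = 0.33² + 0.02² + 0.27² + 0.38² = 0.1089 + 0.0004 + 0.0729 + 0.1444 = 0.3266
B_faga = 1 / 0.3266 = 3.0618
Highest B → broadest niche (most generalist): Operophtera fagata (B = 3.06).

Operophtera fagata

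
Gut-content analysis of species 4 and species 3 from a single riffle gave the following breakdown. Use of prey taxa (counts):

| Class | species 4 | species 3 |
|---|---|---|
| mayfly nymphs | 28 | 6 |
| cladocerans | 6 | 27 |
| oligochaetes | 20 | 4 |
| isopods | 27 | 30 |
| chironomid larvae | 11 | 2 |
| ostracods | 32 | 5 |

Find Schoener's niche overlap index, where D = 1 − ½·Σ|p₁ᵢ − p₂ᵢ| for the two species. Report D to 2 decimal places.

0.50

Proportions for species 4 (n=124): 28/124=0.2258, 6/124=0.0484, 20/124=0.1613, 27/124=0.2177, 11/124=0.0887, 32/124=0.2581
Proportions for species 3 (n=74): 6/74=0.0811, 27/74=0.3649, 4/74=0.0541, 30/74=0.4054, 2/74=0.0270, 5/74=0.0676
Σ|p₁ᵢ − p₂ᵢ| = 0.1447 + 0.3165 + 0.1072 + 0.1877 + 0.0617 + 0.1905 = 1.0083
D = 1 − ½ × 1.0083 = 1 − 0.50415 = 0.49585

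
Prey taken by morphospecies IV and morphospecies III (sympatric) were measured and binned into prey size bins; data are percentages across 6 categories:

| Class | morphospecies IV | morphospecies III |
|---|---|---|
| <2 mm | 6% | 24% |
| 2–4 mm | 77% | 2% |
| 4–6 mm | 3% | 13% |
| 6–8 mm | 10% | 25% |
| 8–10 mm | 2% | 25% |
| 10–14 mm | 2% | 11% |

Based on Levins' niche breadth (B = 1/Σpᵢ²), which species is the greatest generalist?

morphospecies III

Convert percentages to proportions (divide by 100).
Σp_IVᵢ² = 0.06² + 0.77² + 0.03² + 0.10² + 0.02² + 0.02² = 0.0036 + 0.5929 + 0.0009 + 0.0100 + 0.0004 + 0.0004 = 0.6082
B_IV = 1 / 0.6082 = 1.6442
Σp_IIIᵢ² = 0.24² + 0.02² + 0.13² + 0.25² + 0.25² + 0.11² = 0.0576 + 0.0004 + 0.0169 + 0.0625 + 0.0625 + 0.0121 = 0.2120
B_III = 1 / 0.2120 = 4.7170
Highest B → broadest niche (most generalist): morphospecies III (B = 4.72).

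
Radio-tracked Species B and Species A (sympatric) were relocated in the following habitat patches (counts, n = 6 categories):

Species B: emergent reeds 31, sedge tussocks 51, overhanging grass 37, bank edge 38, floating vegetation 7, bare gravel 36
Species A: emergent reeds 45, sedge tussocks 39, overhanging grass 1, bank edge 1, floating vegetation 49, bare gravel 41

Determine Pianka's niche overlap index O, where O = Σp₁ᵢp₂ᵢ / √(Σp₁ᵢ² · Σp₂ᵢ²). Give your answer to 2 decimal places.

Proportions for Species B (n=200): 31/200=0.1550, 51/200=0.2550, 37/200=0.1850, 38/200=0.1900, 7/200=0.0350, 36/200=0.1800
Proportions for Species A (n=176): 45/176=0.2557, 39/176=0.2216, 1/176=0.0057, 1/176=0.0057, 49/176=0.2784, 41/176=0.2330
Σ p₁ᵢp₂ᵢ = 0.039634 + 0.056508 + 0.001055 + 0.001083 + 0.009744 + 0.041940 = 0.149964
Σp_1ᵢ² = 0.1550² + 0.2550² + 0.1850² + 0.1900² + 0.0350² + 0.1800² = 0.024025 + 0.065025 + 0.034225 + 0.036100 + 0.001225 + 0.032400 = 0.193000
Σp_2ᵢ² = 0.2557² + 0.2216² + 0.0057² + 0.0057² + 0.2784² + 0.2330² = 0.065382 + 0.049107 + 0.000032 + 0.000032 + 0.077507 + 0.054289 = 0.246349
O = 0.149964 / √(0.193000 × 0.246349) = 0.149964 / 0.2180490 = 0.6878

0.69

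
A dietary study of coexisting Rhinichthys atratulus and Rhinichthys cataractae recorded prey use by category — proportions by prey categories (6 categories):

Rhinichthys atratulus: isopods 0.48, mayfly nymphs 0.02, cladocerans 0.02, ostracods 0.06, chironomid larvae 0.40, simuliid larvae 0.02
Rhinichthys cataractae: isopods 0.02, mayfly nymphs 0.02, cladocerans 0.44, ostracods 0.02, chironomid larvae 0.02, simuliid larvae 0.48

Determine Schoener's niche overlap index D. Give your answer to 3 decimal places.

0.120

Σ|p₁ᵢ − p₂ᵢ| = 0.46 + 0.00 + 0.42 + 0.04 + 0.38 + 0.46 = 1.76
D = 1 − ½ × 1.76 = 1 − 0.880 = 0.12000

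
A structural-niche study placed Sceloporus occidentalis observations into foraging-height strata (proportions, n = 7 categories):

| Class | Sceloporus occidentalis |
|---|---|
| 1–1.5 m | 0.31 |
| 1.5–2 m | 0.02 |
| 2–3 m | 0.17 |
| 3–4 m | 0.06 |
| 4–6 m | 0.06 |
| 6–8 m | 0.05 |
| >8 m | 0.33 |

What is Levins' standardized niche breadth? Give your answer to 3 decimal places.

0.516

Σpᵢ² = 0.31² + 0.02² + 0.17² + 0.06² + 0.06² + 0.05² + 0.33² = 0.0961 + 0.0004 + 0.0289 + 0.0036 + 0.0036 + 0.0025 + 0.1089 = 0.2440
B = 1 / 0.2440 = 4.09836
Bₛ = (B − 1)/(n − 1) = (4.09836 − 1)/(7 − 1) = 3.09836/6 = 0.51639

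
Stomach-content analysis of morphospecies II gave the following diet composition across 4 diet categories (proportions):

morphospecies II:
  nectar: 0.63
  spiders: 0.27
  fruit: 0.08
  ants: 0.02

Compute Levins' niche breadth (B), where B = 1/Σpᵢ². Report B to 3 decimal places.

2.098

Σpᵢ² = 0.63² + 0.27² + 0.08² + 0.02² = 0.3969 + 0.0729 + 0.0064 + 0.0004 = 0.4766
B = 1 / 0.4766 = 2.09820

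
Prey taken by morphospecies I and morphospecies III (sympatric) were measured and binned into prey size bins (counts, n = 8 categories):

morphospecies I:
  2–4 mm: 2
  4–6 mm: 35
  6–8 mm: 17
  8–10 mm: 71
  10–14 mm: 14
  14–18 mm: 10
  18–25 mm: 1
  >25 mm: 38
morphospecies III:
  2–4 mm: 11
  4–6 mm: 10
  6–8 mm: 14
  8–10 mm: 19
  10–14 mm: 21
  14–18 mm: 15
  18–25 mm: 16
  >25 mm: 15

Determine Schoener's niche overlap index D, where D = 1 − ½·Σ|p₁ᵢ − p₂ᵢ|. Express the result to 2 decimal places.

0.60

Proportions for morphospecies I (n=188): 2/188=0.0106, 35/188=0.1862, 17/188=0.0904, 71/188=0.3777, 14/188=0.0745, 10/188=0.0532, 1/188=0.0053, 38/188=0.2021
Proportions for morphospecies III (n=121): 11/121=0.0909, 10/121=0.0826, 14/121=0.1157, 19/121=0.1570, 21/121=0.1736, 15/121=0.1240, 16/121=0.1322, 15/121=0.1240
Σ|p₁ᵢ − p₂ᵢ| = 0.0803 + 0.1036 + 0.0253 + 0.2207 + 0.0991 + 0.0708 + 0.1269 + 0.0781 = 0.8048
D = 1 − ½ × 0.8048 = 1 − 0.40240 = 0.59760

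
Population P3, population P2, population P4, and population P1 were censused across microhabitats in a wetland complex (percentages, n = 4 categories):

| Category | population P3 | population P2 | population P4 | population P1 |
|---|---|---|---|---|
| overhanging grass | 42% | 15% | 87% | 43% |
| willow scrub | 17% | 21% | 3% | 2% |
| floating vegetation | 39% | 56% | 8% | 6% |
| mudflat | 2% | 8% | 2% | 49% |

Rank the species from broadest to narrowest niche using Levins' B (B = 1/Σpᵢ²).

population P3 > population P2 > population P1 > population P4

Convert percentages to proportions (divide by 100).
Σp_P3ᵢ² = 0.42² + 0.17² + 0.39² + 0.02² = 0.1764 + 0.0289 + 0.1521 + 0.0004 = 0.3578
B_P3 = 1 / 0.3578 = 2.7949
Σp_P2ᵢ² = 0.15² + 0.21² + 0.56² + 0.08² = 0.0225 + 0.0441 + 0.3136 + 0.0064 = 0.3866
B_P2 = 1 / 0.3866 = 2.5867
Σp_P4ᵢ² = 0.87² + 0.03² + 0.08² + 0.02² = 0.7569 + 0.0009 + 0.0064 + 0.0004 = 0.7646
B_P4 = 1 / 0.7646 = 1.3079
Σp_P1ᵢ² = 0.43² + 0.02² + 0.06² + 0.49² = 0.1849 + 0.0004 + 0.0036 + 0.2401 = 0.4290
B_P1 = 1 / 0.4290 = 2.3310
Ranking by B (broadest → narrowest): population P3 (2.79) > population P2 (2.59) > population P1 (2.33) > population P4 (1.31)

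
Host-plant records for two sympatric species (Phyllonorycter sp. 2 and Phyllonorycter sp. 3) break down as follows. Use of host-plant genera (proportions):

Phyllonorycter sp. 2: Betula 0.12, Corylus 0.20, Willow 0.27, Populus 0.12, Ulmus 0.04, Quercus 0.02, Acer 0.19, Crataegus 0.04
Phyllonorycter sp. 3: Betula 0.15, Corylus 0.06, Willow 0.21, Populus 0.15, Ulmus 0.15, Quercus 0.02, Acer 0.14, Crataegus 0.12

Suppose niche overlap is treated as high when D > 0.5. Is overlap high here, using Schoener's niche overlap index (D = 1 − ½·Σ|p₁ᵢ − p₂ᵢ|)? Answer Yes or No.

Σ|p₁ᵢ − p₂ᵢ| = 0.03 + 0.14 + 0.06 + 0.03 + 0.11 + 0.00 + 0.05 + 0.08 = 0.50
D = 1 − ½ × 0.50 = 1 − 0.250 = 0.7500
D = 0.7500 > 0.5 → Yes.

Yes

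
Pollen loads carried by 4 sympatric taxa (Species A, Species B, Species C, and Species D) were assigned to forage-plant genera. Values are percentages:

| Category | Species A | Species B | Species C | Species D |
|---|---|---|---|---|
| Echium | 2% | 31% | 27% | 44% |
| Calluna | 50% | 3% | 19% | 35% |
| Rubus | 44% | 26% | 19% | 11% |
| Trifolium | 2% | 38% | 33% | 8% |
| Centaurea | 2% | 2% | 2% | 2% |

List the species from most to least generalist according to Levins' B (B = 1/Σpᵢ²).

Convert percentages to proportions (divide by 100).
Σp_Aᵢ² = 0.02² + 0.50² + 0.44² + 0.02² + 0.02² = 0.0004 + 0.2500 + 0.1936 + 0.0004 + 0.0004 = 0.4448
B_A = 1 / 0.4448 = 2.2482
Σp_Bᵢ² = 0.31² + 0.03² + 0.26² + 0.38² + 0.02² = 0.0961 + 0.0009 + 0.0676 + 0.1444 + 0.0004 = 0.3094
B_B = 1 / 0.3094 = 3.2321
Σp_Cᵢ² = 0.27² + 0.19² + 0.19² + 0.33² + 0.02² = 0.0729 + 0.0361 + 0.0361 + 0.1089 + 0.0004 = 0.2544
B_C = 1 / 0.2544 = 3.9308
Σp_Dᵢ² = 0.44² + 0.35² + 0.11² + 0.08² + 0.02² = 0.1936 + 0.1225 + 0.0121 + 0.0064 + 0.0004 = 0.3350
B_D = 1 / 0.3350 = 2.9851
Ranking by B (broadest → narrowest): Species C (3.93) > Species B (3.23) > Species D (2.99) > Species A (2.25)

Species C > Species B > Species D > Species A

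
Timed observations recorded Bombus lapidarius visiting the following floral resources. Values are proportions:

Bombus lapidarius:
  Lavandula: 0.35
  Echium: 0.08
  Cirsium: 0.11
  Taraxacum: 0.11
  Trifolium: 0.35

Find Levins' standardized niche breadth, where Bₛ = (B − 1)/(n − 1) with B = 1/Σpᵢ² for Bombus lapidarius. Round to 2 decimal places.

0.66

Σpᵢ² = 0.35² + 0.08² + 0.11² + 0.11² + 0.35² = 0.1225 + 0.0064 + 0.0121 + 0.0121 + 0.1225 = 0.2756
B = 1 / 0.2756 = 3.6284
Bₛ = (B − 1)/(n − 1) = (3.6284 − 1)/(5 − 1) = 2.6284/4 = 0.6571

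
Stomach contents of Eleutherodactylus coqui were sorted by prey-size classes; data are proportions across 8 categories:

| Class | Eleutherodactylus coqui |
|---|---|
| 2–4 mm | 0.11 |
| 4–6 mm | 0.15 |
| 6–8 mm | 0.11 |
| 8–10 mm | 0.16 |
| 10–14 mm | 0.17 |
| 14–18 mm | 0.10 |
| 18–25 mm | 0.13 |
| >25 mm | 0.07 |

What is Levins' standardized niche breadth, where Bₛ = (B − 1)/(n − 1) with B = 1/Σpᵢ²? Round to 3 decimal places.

0.931

Σpᵢ² = 0.11² + 0.15² + 0.11² + 0.16² + 0.17² + 0.10² + 0.13² + 0.07² = 0.0121 + 0.0225 + 0.0121 + 0.0256 + 0.0289 + 0.0100 + 0.0169 + 0.0049 = 0.1330
B = 1 / 0.1330 = 7.51880
Bₛ = (B − 1)/(n − 1) = (7.51880 − 1)/(8 − 1) = 6.51880/7 = 0.93126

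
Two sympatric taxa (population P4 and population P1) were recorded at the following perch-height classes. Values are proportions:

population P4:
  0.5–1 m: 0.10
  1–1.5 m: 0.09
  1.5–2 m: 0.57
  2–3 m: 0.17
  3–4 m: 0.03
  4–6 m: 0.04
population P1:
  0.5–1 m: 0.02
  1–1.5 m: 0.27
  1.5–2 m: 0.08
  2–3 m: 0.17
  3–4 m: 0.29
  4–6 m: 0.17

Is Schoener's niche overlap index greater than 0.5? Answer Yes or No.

Σ|p₁ᵢ − p₂ᵢ| = 0.08 + 0.18 + 0.49 + 0.00 + 0.26 + 0.13 = 1.14
D = 1 − ½ × 1.14 = 1 − 0.570 = 0.4300
D = 0.4300 < 0.5 → No.

No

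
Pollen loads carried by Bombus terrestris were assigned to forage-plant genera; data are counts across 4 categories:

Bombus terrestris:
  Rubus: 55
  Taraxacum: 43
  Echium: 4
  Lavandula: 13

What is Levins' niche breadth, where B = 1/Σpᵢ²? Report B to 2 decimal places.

2.61

Proportions for Bombus terrestris (n=115): 55/115=0.4783, 43/115=0.3739, 4/115=0.0348, 13/115=0.1130
Σpᵢ² = 0.4783² + 0.3739² + 0.0348² + 0.1130² = 0.228771 + 0.139801 + 0.001211 + 0.012769 = 0.382552
B = 1 / 0.382552 = 2.6140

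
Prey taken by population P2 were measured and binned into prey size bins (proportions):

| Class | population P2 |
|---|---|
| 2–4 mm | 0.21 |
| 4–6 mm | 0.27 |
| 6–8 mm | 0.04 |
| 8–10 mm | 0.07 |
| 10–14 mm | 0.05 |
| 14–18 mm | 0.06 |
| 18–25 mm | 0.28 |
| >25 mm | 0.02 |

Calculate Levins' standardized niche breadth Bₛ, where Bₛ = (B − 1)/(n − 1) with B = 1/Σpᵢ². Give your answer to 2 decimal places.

0.54

Σpᵢ² = 0.21² + 0.27² + 0.04² + 0.07² + 0.05² + 0.06² + 0.28² + 0.02² = 0.0441 + 0.0729 + 0.0016 + 0.0049 + 0.0025 + 0.0036 + 0.0784 + 0.0004 = 0.2084
B = 1 / 0.2084 = 4.7985
Bₛ = (B − 1)/(n − 1) = (4.7985 − 1)/(8 − 1) = 3.7985/7 = 0.5426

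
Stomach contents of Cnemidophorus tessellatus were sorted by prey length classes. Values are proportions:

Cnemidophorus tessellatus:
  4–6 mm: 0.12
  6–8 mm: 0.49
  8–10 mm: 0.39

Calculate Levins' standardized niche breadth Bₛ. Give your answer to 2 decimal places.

0.73

Σpᵢ² = 0.12² + 0.49² + 0.39² = 0.0144 + 0.2401 + 0.1521 = 0.4066
B = 1 / 0.4066 = 2.4594
Bₛ = (B − 1)/(n − 1) = (2.4594 − 1)/(3 − 1) = 1.4594/2 = 0.7297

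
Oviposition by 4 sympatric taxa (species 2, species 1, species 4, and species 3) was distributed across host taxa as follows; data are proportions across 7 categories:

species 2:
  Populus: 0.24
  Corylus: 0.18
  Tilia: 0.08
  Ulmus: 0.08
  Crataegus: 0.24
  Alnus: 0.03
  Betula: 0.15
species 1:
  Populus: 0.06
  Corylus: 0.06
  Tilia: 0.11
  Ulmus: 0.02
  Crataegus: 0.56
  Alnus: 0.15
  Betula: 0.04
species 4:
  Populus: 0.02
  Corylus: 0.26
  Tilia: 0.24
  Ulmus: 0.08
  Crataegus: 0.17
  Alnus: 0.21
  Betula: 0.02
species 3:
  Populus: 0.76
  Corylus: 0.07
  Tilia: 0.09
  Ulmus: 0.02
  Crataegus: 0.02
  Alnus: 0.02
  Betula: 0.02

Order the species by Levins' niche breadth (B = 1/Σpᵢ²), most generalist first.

Σp_2ᵢ² = 0.24² + 0.18² + 0.08² + 0.08² + 0.24² + 0.03² + 0.15² = 0.0576 + 0.0324 + 0.0064 + 0.0064 + 0.0576 + 0.0009 + 0.0225 = 0.1838
B_2 = 1 / 0.1838 = 5.4407
Σp_1ᵢ² = 0.06² + 0.06² + 0.11² + 0.02² + 0.56² + 0.15² + 0.04² = 0.0036 + 0.0036 + 0.0121 + 0.0004 + 0.3136 + 0.0225 + 0.0016 = 0.3574
B_1 = 1 / 0.3574 = 2.7980
Σp_4ᵢ² = 0.02² + 0.26² + 0.24² + 0.08² + 0.17² + 0.21² + 0.02² = 0.0004 + 0.0676 + 0.0576 + 0.0064 + 0.0289 + 0.0441 + 0.0004 = 0.2054
B_4 = 1 / 0.2054 = 4.8685
Σp_3ᵢ² = 0.76² + 0.07² + 0.09² + 0.02² + 0.02² + 0.02² + 0.02² = 0.5776 + 0.0049 + 0.0081 + 0.0004 + 0.0004 + 0.0004 + 0.0004 = 0.5922
B_3 = 1 / 0.5922 = 1.6886
Ranking by B (broadest → narrowest): species 2 (5.44) > species 4 (4.87) > species 1 (2.80) > species 3 (1.69)

species 2 > species 4 > species 1 > species 3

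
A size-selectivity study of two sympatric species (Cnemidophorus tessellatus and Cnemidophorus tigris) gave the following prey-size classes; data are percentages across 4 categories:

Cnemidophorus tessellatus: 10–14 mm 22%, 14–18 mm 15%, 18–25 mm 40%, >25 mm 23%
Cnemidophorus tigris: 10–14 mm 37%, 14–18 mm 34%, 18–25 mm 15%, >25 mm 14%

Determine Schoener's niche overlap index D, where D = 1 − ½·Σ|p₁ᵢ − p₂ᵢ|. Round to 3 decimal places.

0.660

Convert percentages to proportions (divide by 100).
Σ|p₁ᵢ − p₂ᵢ| = 0.15 + 0.19 + 0.25 + 0.09 = 0.68
D = 1 − ½ × 0.68 = 1 − 0.340 = 0.66000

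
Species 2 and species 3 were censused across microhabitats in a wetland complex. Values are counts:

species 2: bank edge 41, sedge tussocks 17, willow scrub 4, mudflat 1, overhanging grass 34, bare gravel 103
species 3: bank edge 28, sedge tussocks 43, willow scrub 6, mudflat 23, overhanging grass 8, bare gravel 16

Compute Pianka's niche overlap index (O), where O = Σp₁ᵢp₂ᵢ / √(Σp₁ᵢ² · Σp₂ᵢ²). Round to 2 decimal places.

0.55

Proportions for species 2 (n=200): 41/200=0.2050, 17/200=0.0850, 4/200=0.0200, 1/200=0.0050, 34/200=0.1700, 103/200=0.5150
Proportions for species 3 (n=124): 28/124=0.2258, 43/124=0.3468, 6/124=0.0484, 23/124=0.1855, 8/124=0.0645, 16/124=0.1290
Σ p₁ᵢp₂ᵢ = 0.046289 + 0.029478 + 0.000968 + 0.000928 + 0.010965 + 0.066435 = 0.155063
Σp_1ᵢ² = 0.2050² + 0.0850² + 0.0200² + 0.0050² + 0.1700² + 0.5150² = 0.042025 + 0.007225 + 0.000400 + 0.000025 + 0.028900 + 0.265225 = 0.343800
Σp_2ᵢ² = 0.2258² + 0.3468² + 0.0484² + 0.1855² + 0.0645² + 0.1290² = 0.050986 + 0.120270 + 0.002343 + 0.034410 + 0.004160 + 0.016641 = 0.228810
O = 0.155063 / √(0.343800 × 0.228810) = 0.155063 / 0.2804726 = 0.5529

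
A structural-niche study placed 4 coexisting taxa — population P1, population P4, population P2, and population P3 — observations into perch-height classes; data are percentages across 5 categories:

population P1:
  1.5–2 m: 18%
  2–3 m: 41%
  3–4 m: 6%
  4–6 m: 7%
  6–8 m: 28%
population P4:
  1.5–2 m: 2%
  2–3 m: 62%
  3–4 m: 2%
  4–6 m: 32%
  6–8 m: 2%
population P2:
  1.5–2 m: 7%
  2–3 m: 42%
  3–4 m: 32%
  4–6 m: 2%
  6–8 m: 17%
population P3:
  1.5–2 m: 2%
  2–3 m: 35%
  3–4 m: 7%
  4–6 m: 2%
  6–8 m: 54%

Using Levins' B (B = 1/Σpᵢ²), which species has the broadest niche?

Convert percentages to proportions (divide by 100).
Σp_P1ᵢ² = 0.18² + 0.41² + 0.06² + 0.07² + 0.28² = 0.0324 + 0.1681 + 0.0036 + 0.0049 + 0.0784 = 0.2874
B_P1 = 1 / 0.2874 = 3.4795
Σp_P4ᵢ² = 0.02² + 0.62² + 0.02² + 0.32² + 0.02² = 0.0004 + 0.3844 + 0.0004 + 0.1024 + 0.0004 = 0.4880
B_P4 = 1 / 0.4880 = 2.0492
Σp_P2ᵢ² = 0.07² + 0.42² + 0.32² + 0.02² + 0.17² = 0.0049 + 0.1764 + 0.1024 + 0.0004 + 0.0289 = 0.3130
B_P2 = 1 / 0.3130 = 3.1949
Σp_P3ᵢ² = 0.02² + 0.35² + 0.07² + 0.02² + 0.54² = 0.0004 + 0.1225 + 0.0049 + 0.0004 + 0.2916 = 0.4198
B_P3 = 1 / 0.4198 = 2.3821
Highest B → broadest niche (most generalist): population P1 (B = 3.48).

population P1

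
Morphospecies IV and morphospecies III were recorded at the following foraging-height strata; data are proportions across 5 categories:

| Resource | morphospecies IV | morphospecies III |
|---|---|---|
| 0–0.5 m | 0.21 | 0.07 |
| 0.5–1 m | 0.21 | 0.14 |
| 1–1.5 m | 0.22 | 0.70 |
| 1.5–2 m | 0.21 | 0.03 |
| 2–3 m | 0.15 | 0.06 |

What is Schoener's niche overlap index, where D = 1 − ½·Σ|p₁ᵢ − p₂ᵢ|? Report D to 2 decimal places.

0.52

Σ|p₁ᵢ − p₂ᵢ| = 0.14 + 0.07 + 0.48 + 0.18 + 0.09 = 0.96
D = 1 − ½ × 0.96 = 1 − 0.480 = 0.5200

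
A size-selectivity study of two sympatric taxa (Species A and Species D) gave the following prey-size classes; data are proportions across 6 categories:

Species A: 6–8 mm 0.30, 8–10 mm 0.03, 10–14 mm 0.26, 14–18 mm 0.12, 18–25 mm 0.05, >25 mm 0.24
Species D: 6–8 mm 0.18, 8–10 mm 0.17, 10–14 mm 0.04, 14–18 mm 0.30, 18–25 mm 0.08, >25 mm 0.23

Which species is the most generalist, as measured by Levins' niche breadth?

Species D

Σp_Aᵢ² = 0.30² + 0.03² + 0.26² + 0.12² + 0.05² + 0.24² = 0.0900 + 0.0009 + 0.0676 + 0.0144 + 0.0025 + 0.0576 = 0.2330
B_A = 1 / 0.2330 = 4.2918
Σp_Dᵢ² = 0.18² + 0.17² + 0.04² + 0.30² + 0.08² + 0.23² = 0.0324 + 0.0289 + 0.0016 + 0.0900 + 0.0064 + 0.0529 = 0.2122
B_D = 1 / 0.2122 = 4.7125
Highest B → broadest niche (most generalist): Species D (B = 4.71).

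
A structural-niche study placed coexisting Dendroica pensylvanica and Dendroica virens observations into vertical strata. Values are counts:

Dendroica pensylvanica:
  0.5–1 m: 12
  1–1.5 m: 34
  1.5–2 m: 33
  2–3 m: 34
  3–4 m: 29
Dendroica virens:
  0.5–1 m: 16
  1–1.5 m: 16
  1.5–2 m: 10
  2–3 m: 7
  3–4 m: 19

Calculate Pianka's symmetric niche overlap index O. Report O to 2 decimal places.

Proportions for Dendroica pensylvanica (n=142): 12/142=0.0845, 34/142=0.2394, 33/142=0.2324, 34/142=0.2394, 29/142=0.2042
Proportions for Dendroica virens (n=68): 16/68=0.2353, 16/68=0.2353, 10/68=0.1471, 7/68=0.1029, 19/68=0.2794
Σ p₁ᵢp₂ᵢ = 0.019883 + 0.056331 + 0.034186 + 0.024634 + 0.057053 = 0.192087
Σp_1ᵢ² = 0.0845² + 0.2394² + 0.2324² + 0.2394² + 0.2042² = 0.007140 + 0.057312 + 0.054010 + 0.057312 + 0.041698 = 0.217472
Σp_2ᵢ² = 0.2353² + 0.2353² + 0.1471² + 0.1029² + 0.2794² = 0.055366 + 0.055366 + 0.021638 + 0.010588 + 0.078064 = 0.221022
O = 0.192087 / √(0.217472 × 0.221022) = 0.192087 / 0.2192398 = 0.8762

0.88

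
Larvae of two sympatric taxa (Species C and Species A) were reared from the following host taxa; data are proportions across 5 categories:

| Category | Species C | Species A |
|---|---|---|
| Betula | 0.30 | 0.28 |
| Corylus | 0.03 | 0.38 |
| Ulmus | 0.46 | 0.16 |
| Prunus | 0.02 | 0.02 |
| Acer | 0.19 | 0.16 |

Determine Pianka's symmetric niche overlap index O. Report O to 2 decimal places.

Σ p₁ᵢp₂ᵢ = 0.0840 + 0.0114 + 0.0736 + 0.0004 + 0.0304 = 0.1998
Σp_1ᵢ² = 0.30² + 0.03² + 0.46² + 0.02² + 0.19² = 0.0900 + 0.0009 + 0.2116 + 0.0004 + 0.0361 = 0.3390
Σp_2ᵢ² = 0.28² + 0.38² + 0.16² + 0.02² + 0.16² = 0.0784 + 0.1444 + 0.0256 + 0.0004 + 0.0256 = 0.2744
O = 0.1998 / √(0.3390 × 0.2744) = 0.1998 / 0.30499 = 0.6551

0.66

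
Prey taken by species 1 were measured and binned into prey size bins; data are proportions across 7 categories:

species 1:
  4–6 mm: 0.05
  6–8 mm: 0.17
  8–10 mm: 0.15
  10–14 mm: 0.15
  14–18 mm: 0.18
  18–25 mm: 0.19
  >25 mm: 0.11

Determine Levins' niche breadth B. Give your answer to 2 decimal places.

6.37

Σpᵢ² = 0.05² + 0.17² + 0.15² + 0.15² + 0.18² + 0.19² + 0.11² = 0.0025 + 0.0289 + 0.0225 + 0.0225 + 0.0324 + 0.0361 + 0.0121 = 0.1570
B = 1 / 0.1570 = 6.3694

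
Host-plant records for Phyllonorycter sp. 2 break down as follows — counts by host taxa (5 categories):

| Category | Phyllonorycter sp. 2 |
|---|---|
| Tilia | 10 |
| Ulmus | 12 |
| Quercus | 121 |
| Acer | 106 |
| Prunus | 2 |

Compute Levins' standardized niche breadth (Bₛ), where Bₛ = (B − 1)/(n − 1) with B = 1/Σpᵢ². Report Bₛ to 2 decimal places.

0.35

Proportions for Phyllonorycter sp. 2 (n=251): 10/251=0.0398, 12/251=0.0478, 121/251=0.4821, 106/251=0.4223, 2/251=0.0080
Σpᵢ² = 0.0398² + 0.0478² + 0.4821² + 0.4223² + 0.0080² = 0.001584 + 0.002285 + 0.232420 + 0.178337 + 0.000064 = 0.414690
B = 1 / 0.414690 = 2.4114
Bₛ = (B − 1)/(n − 1) = (2.4114 − 1)/(5 − 1) = 1.4114/4 = 0.3529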